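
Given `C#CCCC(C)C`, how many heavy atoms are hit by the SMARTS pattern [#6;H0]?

1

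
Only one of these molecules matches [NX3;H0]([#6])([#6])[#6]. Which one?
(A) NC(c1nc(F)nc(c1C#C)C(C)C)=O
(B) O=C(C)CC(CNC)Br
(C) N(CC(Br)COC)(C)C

[NX3;H0]([#6])([#6])[#6] describes a trivalent nitrogen with no H, bonded to three carbons (a tertiary amine).
(A) has a primary amide (-C(=O)NH2) but the amide nitrogen has H2 and only one carbon neighbour.
(B) has an N-methylamino group (-NHCH3) but the nitrogen still has one H (H1), not H0.
(C) contains a dimethylamino group (-N(CH3)2), which satisfies every atom and bond constraint.
So the answer is (C).

C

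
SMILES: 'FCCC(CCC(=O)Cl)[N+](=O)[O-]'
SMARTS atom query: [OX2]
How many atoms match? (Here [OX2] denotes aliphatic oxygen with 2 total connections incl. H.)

The query [OX2] means: aliphatic oxygen with two total connections — ether, hydroxyl, or ester single-bond O.
Check the 12 heavy atoms by environment: 5× C (X4) → no; 1× F (X1) → no; 1× N (charge +1, X3) → no; 1× O (charge -1, X1) → no; 2× O (X1) → no; 1× C (X3) → no; 1× Cl (X1) → no.
No environment satisfies the query, so 0 matching atoms.

0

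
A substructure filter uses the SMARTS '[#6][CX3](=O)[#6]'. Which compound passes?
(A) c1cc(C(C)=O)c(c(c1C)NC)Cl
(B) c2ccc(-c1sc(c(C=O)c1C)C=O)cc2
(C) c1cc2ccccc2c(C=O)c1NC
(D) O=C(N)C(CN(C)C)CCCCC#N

A

[#6][CX3](=O)[#6] describes a carbonyl carbon (no H) flanked by two carbons (a ketone).
(A) contains an acetyl/ketone group (-C(=O)CH3), which satisfies every atom and bond constraint.
(B) has an aldehyde (-CHO) but the carbonyl carbon has H1, so it is not flanked by two carbons.
(C) has an aldehyde (-CHO) but the carbonyl carbon has H1, so it is not flanked by two carbons.
(D) has a primary amide (-C(=O)NH2) but one neighbour of the carbonyl carbon is N, not C.
So the answer is (A).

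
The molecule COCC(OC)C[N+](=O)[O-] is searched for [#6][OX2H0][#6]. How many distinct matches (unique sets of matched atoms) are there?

2

[#6][OX2H0][#6] is the SMARTS for an ether: an aliphatic oxygen bridging two carbons with no H on the oxygen.
The molecule carries 2 separate instances of a methoxy ether (-OCH3) meeting every constraint; each maps to a distinct set of atoms, giving 2 matches.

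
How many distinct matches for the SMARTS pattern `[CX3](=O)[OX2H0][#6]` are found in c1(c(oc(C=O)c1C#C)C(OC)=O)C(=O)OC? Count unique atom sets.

2

[CX3](=O)[OX2H0][#6] is the SMARTS for an ester: a carbonyl carbon bonded to an oxygen that is itself bonded to carbon (no H on that O).
The molecule carries 2 separate instances of a methyl-ester group (-C(=O)OCH3) meeting every constraint; each maps to a distinct set of atoms, giving 2 matches.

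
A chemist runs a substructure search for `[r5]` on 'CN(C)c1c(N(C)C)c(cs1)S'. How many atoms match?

5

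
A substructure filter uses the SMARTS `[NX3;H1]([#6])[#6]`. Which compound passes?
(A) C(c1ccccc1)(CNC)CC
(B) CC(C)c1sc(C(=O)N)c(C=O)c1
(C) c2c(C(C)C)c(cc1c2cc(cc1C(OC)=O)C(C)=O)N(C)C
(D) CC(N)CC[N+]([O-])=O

[NX3;H1]([#6])[#6] describes a trivalent nitrogen with one H, bonded to two carbons (a secondary amine).
(A) contains an N-methylamino group (-NHCH3), which satisfies every atom and bond constraint.
(B) has a primary amide (-C(=O)NH2) but the -C(=O)NH2 nitrogen has H2, not H1.
(C) has a dimethylamino group (-N(CH3)2) but the nitrogen has H0, not H1.
(D) has a primary amino group (-NH2) but the nitrogen has H2 and only one carbon neighbour.
So the answer is (A).

A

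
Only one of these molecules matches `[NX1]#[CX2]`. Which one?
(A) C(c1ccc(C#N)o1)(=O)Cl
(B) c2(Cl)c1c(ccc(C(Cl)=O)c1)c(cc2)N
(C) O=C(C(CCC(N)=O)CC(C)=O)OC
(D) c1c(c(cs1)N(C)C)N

[NX1]#[CX2] describes a nitrogen triple-bonded to a two-connected carbon (a nitrile).
(A) contains a nitrile (-C#N), which satisfies every atom and bond constraint.
(B) has a primary amino group (-NH2) but the nitrogen is NX3 (three connections), not NX1 triple-bonded.
(C) has a primary amide (-C(=O)NH2) but the nitrogen is NX3, not NX1.
(D) has a primary amino group (-NH2) but the nitrogen is NX3 (three connections), not NX1 triple-bonded.
So the answer is (A).

A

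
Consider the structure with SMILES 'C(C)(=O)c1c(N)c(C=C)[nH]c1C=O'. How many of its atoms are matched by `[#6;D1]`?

Check the 13 heavy atoms by environment: 1× n (aromatic, D2) → no; 4× c (aromatic, D3) → no; 1× C (D3) → no; 2× O (D1) → no; 2× C (D1) → match; 2× C (D2) → no; 1× N (D1) → no.
That gives 2 matching atoms.

2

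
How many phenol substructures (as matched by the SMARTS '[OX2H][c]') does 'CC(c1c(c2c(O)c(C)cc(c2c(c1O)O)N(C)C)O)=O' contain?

[OX2H][c] is the SMARTS for a phenol: a hydroxyl oxygen attached to an aromatic carbon.
The molecule carries 4 separate instances of a hydroxyl group (-OH) meeting every constraint; each maps to a distinct set of atoms, giving 4 matches.

4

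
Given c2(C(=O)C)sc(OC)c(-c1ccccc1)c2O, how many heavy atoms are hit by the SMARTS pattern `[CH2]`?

0

The query [CH2] means: aliphatic carbon with exactly two hydrogens.
Check the 17 heavy atoms by environment: 1× s (aromatic, H0) → no; 5× c (aromatic, H0) → no; 1× C (H0) → no; 2× O (H0) → no; 2× C (H3) → no; 1× O (H1) → no; 5× c (aromatic, H1) → no.
No environment satisfies the query, so 0 matching atoms.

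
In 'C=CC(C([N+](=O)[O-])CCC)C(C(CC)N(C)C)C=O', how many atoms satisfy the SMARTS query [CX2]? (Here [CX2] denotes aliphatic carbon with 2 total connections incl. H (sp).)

0

Check the 19 heavy atoms by environment: 11× C (X4) → no; 3× C (X3) → no; 2× O (X1) → no; 1× N (X3) → no; 1× N (charge +1, X3) → no; 1× O (charge -1, X1) → no.
No environment satisfies the query, so 0 matching atoms.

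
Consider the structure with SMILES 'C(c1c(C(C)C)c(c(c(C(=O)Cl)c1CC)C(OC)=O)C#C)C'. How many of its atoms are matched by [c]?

6

The query [c] means: lowercase c matches aromatic carbon only.
Check the 22 heavy atoms by environment: 6× c (aromatic) → match; 12× C → no; 3× O → no; 1× Cl → no.
That gives 6 matching atoms.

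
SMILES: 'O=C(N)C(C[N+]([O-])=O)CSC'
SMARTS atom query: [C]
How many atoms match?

The query [C] means: uppercase C matches aliphatic (non-aromatic) carbon only.
Check the 11 heavy atoms by environment: 5× C → match; 1× S → no; 2× O → no; 1× N → no; 1× N (charge +1) → no; 1× O (charge -1) → no.
That gives 5 matching atoms.

5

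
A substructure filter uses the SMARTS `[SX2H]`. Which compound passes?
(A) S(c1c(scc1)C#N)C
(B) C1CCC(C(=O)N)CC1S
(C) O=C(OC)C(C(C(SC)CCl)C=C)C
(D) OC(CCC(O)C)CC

B

[SX2H] describes an aliphatic sulfur with two connections, one being H (a thiol).
(A) has a methylthio ether (-SCH3) but the sulfur has H0 (bonded to two carbons), not H1.
(B) contains a thiol (-SH), which satisfies every atom and bond constraint.
(C) has a methylthio ether (-SCH3) but the sulfur has H0 (bonded to two carbons), not H1.
(D) has a hydroxyl group (-OH) but it is an -OH, not an -SH.
So the answer is (B).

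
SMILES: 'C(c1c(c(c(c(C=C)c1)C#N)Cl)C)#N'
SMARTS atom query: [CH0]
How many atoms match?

2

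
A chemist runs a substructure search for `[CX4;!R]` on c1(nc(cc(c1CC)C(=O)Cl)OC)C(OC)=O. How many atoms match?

4

The query [CX4;!R] means: aliphatic carbon with four total connections, not in a ring.
Check the 17 heavy atoms by environment: 1× n (aromatic, X2, in 6-ring) → no; 5× c (aromatic, X3, in 6-ring) → no; 2× C (X3, acyclic) → no; 2× O (X1, acyclic) → no; 2× O (X2, acyclic) → no; 4× C (X4, acyclic) → match; 1× Cl (X1, acyclic) → no.
That gives 4 matching atoms.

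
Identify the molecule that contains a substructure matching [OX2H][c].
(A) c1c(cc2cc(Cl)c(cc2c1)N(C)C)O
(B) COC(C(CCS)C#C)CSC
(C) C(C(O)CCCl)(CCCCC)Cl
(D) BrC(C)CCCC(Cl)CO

A

[OX2H][c] describes a hydroxyl oxygen attached to an aromatic carbon (a phenol).
(A) contains a hydroxyl group (-OH), which satisfies every atom and bond constraint.
(B) has a methoxy ether (-OCH3) but the oxygen has H0, not H1.
(C) has a hydroxyl group (-OH) but the -OH is on an aliphatic carbon, not an aromatic c.
(D) has a hydroxyl group (-OH) but the -OH is on an aliphatic carbon, not an aromatic c.
So the answer is (A).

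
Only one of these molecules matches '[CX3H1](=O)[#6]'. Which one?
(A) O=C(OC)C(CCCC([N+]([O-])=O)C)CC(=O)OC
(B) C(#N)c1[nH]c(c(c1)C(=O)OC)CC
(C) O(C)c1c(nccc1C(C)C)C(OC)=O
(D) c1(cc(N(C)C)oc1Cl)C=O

D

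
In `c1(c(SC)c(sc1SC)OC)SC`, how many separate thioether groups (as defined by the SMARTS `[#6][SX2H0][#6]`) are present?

[#6][SX2H0][#6] is the SMARTS for a thioether: an aliphatic sulfur bridging two carbons with no H on the sulfur.
The molecule carries 3 separate instances of a methylthio ether (-SCH3) meeting every constraint; each maps to a distinct set of atoms, giving 3 matches.

3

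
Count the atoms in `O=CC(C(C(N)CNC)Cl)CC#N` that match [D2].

5

The query [D2] means: atom with exactly two heavy-atom neighbours.
Check the 13 heavy atoms by environment: 4× C (D2) → match; 3× C (D3) → no; 1× Cl (D1) → no; 2× N (D1) → no; 1× O (D1) → no; 1× N (D2) → match; 1× C (D1) → no.
Summing the matching environments: 4 + 1 = 5 matching atoms.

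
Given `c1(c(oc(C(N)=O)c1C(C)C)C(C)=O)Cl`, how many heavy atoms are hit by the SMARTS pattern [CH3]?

The query [CH3] means: aliphatic carbon with exactly three hydrogens.
Check the 15 heavy atoms by environment: 1× o (aromatic, H0) → no; 4× c (aromatic, H0) → no; 1× Cl (H0) → no; 1× C (H1) → no; 3× C (H3) → match; 2× C (H0) → no; 2× O (H0) → no; 1× N (H2) → no.
That gives 3 matching atoms.

3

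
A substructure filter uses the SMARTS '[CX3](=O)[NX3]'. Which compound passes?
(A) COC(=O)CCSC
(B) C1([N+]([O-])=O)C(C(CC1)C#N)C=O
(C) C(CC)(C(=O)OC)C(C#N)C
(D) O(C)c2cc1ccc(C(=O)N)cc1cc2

D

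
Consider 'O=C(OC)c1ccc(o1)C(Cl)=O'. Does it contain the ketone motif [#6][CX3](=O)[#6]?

No

The pattern [#6][CX3](=O)[#6] describes a carbonyl carbon (no H) flanked by two carbons — a ketone.
The closest candidate here is a methyl-ester group (-C(=O)OCH3), but one neighbour of the carbonyl carbon is O, not C. No other fragment satisfies the full query, so there is no match.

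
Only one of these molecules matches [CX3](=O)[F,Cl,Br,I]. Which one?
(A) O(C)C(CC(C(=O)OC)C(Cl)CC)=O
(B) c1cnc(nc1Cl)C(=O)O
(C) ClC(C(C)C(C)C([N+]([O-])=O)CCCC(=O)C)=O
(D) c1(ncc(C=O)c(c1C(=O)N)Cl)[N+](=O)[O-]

[CX3](=O)[F,Cl,Br,I] describes a carbonyl carbon bonded to a halogen (an acyl halide).
(A) has a methyl-ester group (-C(=O)OCH3) but the carbonyl is bonded to -O-C, not to a halogen.
(B) has a carboxylic acid group (-C(=O)OH) but the carbonyl is bonded to -OH, not to a halogen.
(C) contains an acyl chloride (-C(=O)Cl), which satisfies every atom and bond constraint.
(D) has a chloro substituent but the Cl is not on a carbonyl carbon.
So the answer is (C).

C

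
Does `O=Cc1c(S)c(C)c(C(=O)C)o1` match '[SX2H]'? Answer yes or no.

Yes

The pattern [SX2H] describes an aliphatic sulfur with two connections, one being H — a thiol.
The molecule carries a thiol (-SH), whose atoms satisfy every constraint of the query, so the pattern matches.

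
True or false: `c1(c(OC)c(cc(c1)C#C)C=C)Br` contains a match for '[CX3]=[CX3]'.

True

The pattern [CX3]=[CX3] describes a non-aromatic C=C double bond between two sp2 carbons — an alkene.
The molecule carries a vinyl group (-CH=CH2), whose atoms satisfy every constraint of the query, so the pattern matches.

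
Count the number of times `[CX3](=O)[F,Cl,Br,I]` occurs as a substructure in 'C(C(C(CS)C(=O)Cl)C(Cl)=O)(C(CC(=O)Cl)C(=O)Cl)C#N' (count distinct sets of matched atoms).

4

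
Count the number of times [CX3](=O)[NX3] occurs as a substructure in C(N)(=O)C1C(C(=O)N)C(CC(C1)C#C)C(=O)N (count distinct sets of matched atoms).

3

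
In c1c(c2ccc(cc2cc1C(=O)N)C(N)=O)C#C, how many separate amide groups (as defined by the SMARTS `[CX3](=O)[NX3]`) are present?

[CX3](=O)[NX3] is the SMARTS for an amide: a carbonyl carbon bonded to a trivalent nitrogen.
The molecule carries 2 separate instances of a primary amide (-C(=O)NH2) meeting every constraint; each maps to a distinct set of atoms, giving 2 matches.

2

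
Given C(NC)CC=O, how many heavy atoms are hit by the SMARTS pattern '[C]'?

4

The query [C] means: uppercase C matches aliphatic (non-aromatic) carbon only.
Check the 6 heavy atoms by environment: 4× C → match; 1× O → no; 1× N → no.
That gives 4 matching atoms.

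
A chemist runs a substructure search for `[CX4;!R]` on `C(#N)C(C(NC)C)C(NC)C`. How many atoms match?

7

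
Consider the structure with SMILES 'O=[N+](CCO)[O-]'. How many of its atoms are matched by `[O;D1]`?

3

Check the 6 heavy atoms by environment: 2× C (D2) → no; 2× O (D1) → match; 1× N (charge +1, D3) → no; 1× O (charge -1, D1) → match.
Summing the matching environments: 2 + 1 = 3 matching atoms.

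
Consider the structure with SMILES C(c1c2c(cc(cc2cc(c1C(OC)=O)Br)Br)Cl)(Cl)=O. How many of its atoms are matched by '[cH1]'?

3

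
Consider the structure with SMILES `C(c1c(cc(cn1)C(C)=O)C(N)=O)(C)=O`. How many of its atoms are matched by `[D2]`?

3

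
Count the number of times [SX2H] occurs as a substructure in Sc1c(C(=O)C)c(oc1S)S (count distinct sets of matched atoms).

3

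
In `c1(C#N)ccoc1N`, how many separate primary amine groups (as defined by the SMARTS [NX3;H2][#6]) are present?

1

[NX3;H2][#6] is the SMARTS for a primary amine: a trivalent nitrogen with two H attached to carbon.
Exactly one fragment in the molecule meets all constraints, giving 1 match.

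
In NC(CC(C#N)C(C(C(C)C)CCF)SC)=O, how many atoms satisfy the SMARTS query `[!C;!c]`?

5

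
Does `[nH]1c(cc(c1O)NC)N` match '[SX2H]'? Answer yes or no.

No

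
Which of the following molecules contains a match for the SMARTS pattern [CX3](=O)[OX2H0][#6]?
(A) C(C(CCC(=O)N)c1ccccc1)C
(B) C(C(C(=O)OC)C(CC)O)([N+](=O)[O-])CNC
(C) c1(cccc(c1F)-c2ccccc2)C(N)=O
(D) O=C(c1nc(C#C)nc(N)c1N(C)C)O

B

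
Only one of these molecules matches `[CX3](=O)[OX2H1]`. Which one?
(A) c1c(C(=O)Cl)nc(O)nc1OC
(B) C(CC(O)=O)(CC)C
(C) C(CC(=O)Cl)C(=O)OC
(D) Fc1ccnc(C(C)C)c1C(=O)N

[CX3](=O)[OX2H1] describes an sp2 carbon double-bonded to O and single-bonded to an -OH oxygen (a carboxylic acid).
(A) has an acyl chloride (-C(=O)Cl) but the carbonyl is bonded to Cl, not to an -OH oxygen.
(B) contains a carboxylic acid group (-C(=O)OH), which satisfies every atom and bond constraint.
(C) has a methyl-ester group (-C(=O)OCH3) but the singly-bonded O has no H (OX2H0, not OX2H1).
(D) has a primary amide (-C(=O)NH2) but the carbonyl is bonded to N, not to an -OH oxygen.
So the answer is (B).

B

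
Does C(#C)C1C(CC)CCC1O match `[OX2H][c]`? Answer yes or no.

The pattern [OX2H][c] describes a hydroxyl oxygen attached to an aromatic carbon — a phenol.
The closest candidate here is a hydroxyl group (-OH), but the -OH is on an aliphatic carbon, not an aromatic c. No other fragment satisfies the full query, so there is no match.

No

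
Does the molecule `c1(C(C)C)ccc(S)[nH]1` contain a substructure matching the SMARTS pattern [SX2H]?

Yes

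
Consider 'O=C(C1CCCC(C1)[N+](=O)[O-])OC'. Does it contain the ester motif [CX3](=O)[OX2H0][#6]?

Yes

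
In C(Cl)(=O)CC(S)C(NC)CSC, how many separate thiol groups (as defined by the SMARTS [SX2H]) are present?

1

[SX2H] is the SMARTS for a thiol: an aliphatic sulfur with two connections, one being H.
Exactly one fragment in the molecule meets all constraints, giving 1 match.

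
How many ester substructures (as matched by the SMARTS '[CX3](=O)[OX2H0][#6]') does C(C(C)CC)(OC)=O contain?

[CX3](=O)[OX2H0][#6] is the SMARTS for an ester: a carbonyl carbon bonded to an oxygen that is itself bonded to carbon (no H on that O).
Exactly one fragment in the molecule meets all constraints, giving 1 match.

1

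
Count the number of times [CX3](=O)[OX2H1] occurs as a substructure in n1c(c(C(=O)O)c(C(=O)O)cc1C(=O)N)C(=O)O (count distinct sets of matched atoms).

3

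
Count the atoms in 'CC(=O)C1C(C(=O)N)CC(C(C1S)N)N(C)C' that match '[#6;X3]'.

2

The query [#6;X3] means: any carbon (aromatic or not) with three total connections.
Check the 17 heavy atoms by environment: 9× C (X4) → no; 1× S (X2) → no; 2× C (X3) → match; 2× O (X1) → no; 3× N (X3) → no.
That gives 2 matching atoms.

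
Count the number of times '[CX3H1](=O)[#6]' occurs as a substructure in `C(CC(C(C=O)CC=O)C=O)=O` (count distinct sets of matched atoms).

4

[CX3H1](=O)[#6] is the SMARTS for an aldehyde: an sp2 carbon with one H, double-bonded to O and single-bonded to carbon.
The molecule carries 4 separate instances of an aldehyde (-CHO) meeting every constraint; each maps to a distinct set of atoms, giving 4 matches.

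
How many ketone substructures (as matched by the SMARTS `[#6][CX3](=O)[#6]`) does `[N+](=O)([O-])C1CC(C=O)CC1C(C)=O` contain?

1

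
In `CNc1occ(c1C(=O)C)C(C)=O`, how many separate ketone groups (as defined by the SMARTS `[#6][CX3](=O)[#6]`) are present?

[#6][CX3](=O)[#6] is the SMARTS for a ketone: a carbonyl carbon (no H) flanked by two carbons.
The molecule carries 2 separate instances of an acetyl/ketone group (-C(=O)CH3) meeting every constraint; each maps to a distinct set of atoms, giving 2 matches.

2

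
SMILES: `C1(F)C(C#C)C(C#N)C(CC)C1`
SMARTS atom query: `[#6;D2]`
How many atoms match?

4

The query [#6;D2] means: any carbon bonded to exactly two heavy atoms.
Check the 12 heavy atoms by environment: 4× C (D2) → match; 4× C (D3) → no; 2× C (D1) → no; 1× F (D1) → no; 1× N (D1) → no.
That gives 4 matching atoms.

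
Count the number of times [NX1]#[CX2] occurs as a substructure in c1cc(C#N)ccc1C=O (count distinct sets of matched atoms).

1

[NX1]#[CX2] is the SMARTS for a nitrile: a nitrogen triple-bonded to a two-connected carbon.
Exactly one fragment in the molecule meets all constraints, giving 1 match.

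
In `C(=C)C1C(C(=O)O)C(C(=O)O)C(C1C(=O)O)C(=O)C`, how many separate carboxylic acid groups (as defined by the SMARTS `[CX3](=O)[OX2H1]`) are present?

3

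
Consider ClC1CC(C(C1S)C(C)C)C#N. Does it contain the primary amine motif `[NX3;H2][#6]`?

The pattern [NX3;H2][#6] describes a trivalent nitrogen with two H attached to carbon — a primary amine.
The closest candidate here is a nitrile (-C#N), but the nitrogen is NX1 (triple-bonded), not NX3 with two H. No other fragment satisfies the full query, so there is no match.

No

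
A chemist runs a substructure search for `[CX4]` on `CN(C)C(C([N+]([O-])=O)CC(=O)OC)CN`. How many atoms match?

The query [CX4] means: C with X4: aliphatic carbon with exactly 4 total connections (bonds + H).
Check the 15 heavy atoms by environment: 7× C (X4) → match; 1× N (charge +1, X3) → no; 1× O (charge -1, X1) → no; 2× O (X1) → no; 2× N (X3) → no; 1× C (X3) → no; 1× O (X2) → no.
That gives 7 matching atoms.

7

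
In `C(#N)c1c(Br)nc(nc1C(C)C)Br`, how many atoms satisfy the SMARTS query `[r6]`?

6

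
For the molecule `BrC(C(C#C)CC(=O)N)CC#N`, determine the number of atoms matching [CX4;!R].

The query [CX4;!R] means: aliphatic carbon with four total connections, not in a ring.
Check the 12 heavy atoms by environment: 4× C (X4, acyclic) → match; 1× C (X3, acyclic) → no; 1× O (X1, acyclic) → no; 1× N (X3, acyclic) → no; 3× C (X2, acyclic) → no; 1× N (X1, acyclic) → no; 1× Br (X1, acyclic) → no.
That gives 4 matching atoms.

4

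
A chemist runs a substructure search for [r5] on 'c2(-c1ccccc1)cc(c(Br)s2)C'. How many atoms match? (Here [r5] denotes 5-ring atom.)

5

The query [r5] means: r5 matches atoms in a five-membered ring.
Check the 13 heavy atoms by environment: 1× s (aromatic, in 5-ring) → match; 4× c (aromatic, in 5-ring) → match; 6× c (aromatic, in 6-ring) → no; 1× Br (acyclic) → no; 1× C (acyclic) → no.
Summing the matching environments: 1 + 4 = 5 matching atoms.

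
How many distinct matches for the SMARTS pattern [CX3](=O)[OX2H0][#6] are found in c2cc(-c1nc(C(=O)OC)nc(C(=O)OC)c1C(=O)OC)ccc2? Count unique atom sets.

3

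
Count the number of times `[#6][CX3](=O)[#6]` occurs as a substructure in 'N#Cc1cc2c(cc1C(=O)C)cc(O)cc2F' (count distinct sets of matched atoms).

1

[#6][CX3](=O)[#6] is the SMARTS for a ketone: a carbonyl carbon (no H) flanked by two carbons.
Exactly one fragment in the molecule meets all constraints, giving 1 match.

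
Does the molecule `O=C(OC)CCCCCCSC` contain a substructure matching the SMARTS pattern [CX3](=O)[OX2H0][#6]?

Yes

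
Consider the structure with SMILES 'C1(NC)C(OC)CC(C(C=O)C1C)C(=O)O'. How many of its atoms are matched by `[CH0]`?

Check the 16 heavy atoms by environment: 1× C (H2) → no; 6× C (H1) → no; 3× O (H0) → no; 3× C (H3) → no; 1× N (H1) → no; 1× C (H0) → match; 1× O (H1) → no.
That gives 1 matching atom.

1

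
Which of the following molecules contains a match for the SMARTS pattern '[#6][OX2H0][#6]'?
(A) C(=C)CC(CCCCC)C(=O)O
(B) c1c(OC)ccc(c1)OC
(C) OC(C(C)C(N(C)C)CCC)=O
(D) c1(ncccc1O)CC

[#6][OX2H0][#6] describes an aliphatic oxygen bridging two carbons with no H on the oxygen (an ether).
(A) has a carboxylic acid group (-C(=O)OH) but the -OH oxygen has H1; the =O is OX1, not OX2.
(B) contains a methoxy ether (-OCH3), which satisfies every atom and bond constraint.
(C) has a carboxylic acid group (-C(=O)OH) but the -OH oxygen has H1; the =O is OX1, not OX2.
(D) has a hydroxyl group (-OH) but the oxygen has H1, not H0 bridging two carbons.
So the answer is (B).

B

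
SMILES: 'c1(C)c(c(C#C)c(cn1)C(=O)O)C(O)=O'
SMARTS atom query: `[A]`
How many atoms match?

9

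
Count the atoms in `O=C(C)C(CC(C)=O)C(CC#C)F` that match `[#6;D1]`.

3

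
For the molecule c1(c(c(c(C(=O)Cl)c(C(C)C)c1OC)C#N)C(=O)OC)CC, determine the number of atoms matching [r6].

6

Check the 22 heavy atoms by environment: 6× c (aromatic, in 6-ring) → match; 4× O (acyclic) → no; 10× C (acyclic) → no; 1× N (acyclic) → no; 1× Cl (acyclic) → no.
That gives 6 matching atoms.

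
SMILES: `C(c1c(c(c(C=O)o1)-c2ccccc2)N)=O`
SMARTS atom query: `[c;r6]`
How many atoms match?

The query [c;r6] means: aromatic carbon that belongs to a six-membered ring.
Check the 16 heavy atoms by environment: 1× o (aromatic, in 5-ring) → no; 4× c (aromatic, in 5-ring) → no; 6× c (aromatic, in 6-ring) → match; 2× C (acyclic) → no; 2× O (acyclic) → no; 1× N (acyclic) → no.
That gives 6 matching atoms.

6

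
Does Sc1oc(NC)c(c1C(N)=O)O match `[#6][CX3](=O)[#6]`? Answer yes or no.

No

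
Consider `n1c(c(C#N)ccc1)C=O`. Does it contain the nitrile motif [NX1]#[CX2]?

The pattern [NX1]#[CX2] describes a nitrogen triple-bonded to a two-connected carbon — a nitrile.
The molecule carries a nitrile (-C#N), whose atoms satisfy every constraint of the query, so the pattern matches.

Yes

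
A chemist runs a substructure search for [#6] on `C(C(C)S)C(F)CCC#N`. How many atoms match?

7

Check the 10 heavy atoms by environment: 7× C → match; 1× N → no; 1× S → no; 1× F → no.
That gives 7 matching atoms.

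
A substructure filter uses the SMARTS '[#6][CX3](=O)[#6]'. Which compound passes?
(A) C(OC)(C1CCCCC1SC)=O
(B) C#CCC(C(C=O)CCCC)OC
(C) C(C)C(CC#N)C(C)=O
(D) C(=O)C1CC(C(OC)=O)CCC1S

C

[#6][CX3](=O)[#6] describes a carbonyl carbon (no H) flanked by two carbons (a ketone).
(A) has a methyl-ester group (-C(=O)OCH3) but one neighbour of the carbonyl carbon is O, not C.
(B) has an aldehyde (-CHO) but the carbonyl carbon has H1, so it is not flanked by two carbons.
(C) contains an acetyl/ketone group (-C(=O)CH3), which satisfies every atom and bond constraint.
(D) has an aldehyde (-CHO) but the carbonyl carbon has H1, so it is not flanked by two carbons.
So the answer is (C).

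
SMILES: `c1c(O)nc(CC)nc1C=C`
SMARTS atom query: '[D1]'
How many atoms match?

3

The query [D1] means: atom with exactly one heavy-atom neighbour (degree 1).
Check the 11 heavy atoms by environment: 2× n (aromatic, D2) → no; 3× c (aromatic, D3) → no; 1× c (aromatic, D2) → no; 1× O (D1) → match; 2× C (D2) → no; 2× C (D1) → match.
Summing the matching environments: 1 + 2 = 3 matching atoms.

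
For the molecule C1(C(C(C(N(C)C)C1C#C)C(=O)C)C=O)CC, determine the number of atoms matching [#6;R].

5

Check the 17 heavy atoms by environment: 5× C (in 5-ring) → match; 9× C (acyclic) → no; 2× O (acyclic) → no; 1× N (acyclic) → no.
That gives 5 matching atoms.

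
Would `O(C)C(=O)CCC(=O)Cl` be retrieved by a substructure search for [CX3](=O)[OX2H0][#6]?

Yes

The pattern [CX3](=O)[OX2H0][#6] describes a carbonyl carbon bonded to an oxygen that is itself bonded to carbon (no H on that O) — an ester.
The molecule carries a methyl-ester group (-C(=O)OCH3), whose atoms satisfy every constraint of the query, so the pattern matches.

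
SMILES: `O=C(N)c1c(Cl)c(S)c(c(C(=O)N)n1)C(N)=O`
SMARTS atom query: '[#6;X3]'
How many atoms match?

Check the 17 heavy atoms by environment: 1× n (aromatic, X2) → no; 5× c (aromatic, X3) → match; 3× C (X3) → match; 3× O (X1) → no; 3× N (X3) → no; 1× Cl (X1) → no; 1× S (X2) → no.
Summing the matching environments: 5 + 3 = 8 matching atoms.

8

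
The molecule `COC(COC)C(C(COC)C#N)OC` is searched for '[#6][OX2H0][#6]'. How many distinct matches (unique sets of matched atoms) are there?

4

[#6][OX2H0][#6] is the SMARTS for an ether: an aliphatic oxygen bridging two carbons with no H on the oxygen.
The molecule carries 4 separate instances of a methoxy ether (-OCH3) meeting every constraint; each maps to a distinct set of atoms, giving 4 matches.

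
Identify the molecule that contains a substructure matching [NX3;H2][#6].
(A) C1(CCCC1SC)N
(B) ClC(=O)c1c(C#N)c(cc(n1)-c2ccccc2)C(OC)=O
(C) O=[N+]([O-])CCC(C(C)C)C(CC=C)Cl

[NX3;H2][#6] describes a trivalent nitrogen with two H attached to carbon (a primary amine).
(A) contains a primary amino group (-NH2), which satisfies every atom and bond constraint.
(B) has a nitrile (-C#N) but the nitrogen is NX1 (triple-bonded), not NX3 with two H.
(C) has a nitro group (-[N+](=O)[O-]) but the nitrogen is [N+] with no H, not NX3H2.
So the answer is (A).

A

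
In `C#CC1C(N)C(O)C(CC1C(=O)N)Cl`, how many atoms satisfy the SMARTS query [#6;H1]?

6

The query [#6;H1] means: any carbon bearing exactly one hydrogen.
Check the 14 heavy atoms by environment: 6× C (H1) → match; 1× C (H2) → no; 1× O (H1) → no; 2× C (H0) → no; 1× O (H0) → no; 2× N (H2) → no; 1× Cl (H0) → no.
That gives 6 matching atoms.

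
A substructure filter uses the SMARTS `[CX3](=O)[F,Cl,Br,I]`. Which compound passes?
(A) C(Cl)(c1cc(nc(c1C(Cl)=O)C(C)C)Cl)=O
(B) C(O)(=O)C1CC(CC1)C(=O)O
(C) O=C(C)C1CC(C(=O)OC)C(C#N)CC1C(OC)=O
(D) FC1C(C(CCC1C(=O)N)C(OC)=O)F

A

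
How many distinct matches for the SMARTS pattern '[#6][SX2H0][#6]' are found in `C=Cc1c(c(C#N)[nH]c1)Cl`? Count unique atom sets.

[#6][SX2H0][#6] is the SMARTS for a thioether: an aliphatic sulfur bridging two carbons with no H on the sulfur.
No fragment in the molecule satisfies every constraint, giving 0 matches.

0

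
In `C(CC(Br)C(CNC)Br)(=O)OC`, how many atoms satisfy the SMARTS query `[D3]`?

3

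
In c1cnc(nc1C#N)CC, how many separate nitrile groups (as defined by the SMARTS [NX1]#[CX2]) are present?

1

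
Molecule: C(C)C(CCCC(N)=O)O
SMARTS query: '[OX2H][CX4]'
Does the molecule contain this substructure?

Yes

The pattern [OX2H][CX4] describes a hydroxyl oxygen bound to an sp3 (X4) carbon — an aliphatic alcohol.
The molecule carries a hydroxyl group (-OH), whose atoms satisfy every constraint of the query, so the pattern matches.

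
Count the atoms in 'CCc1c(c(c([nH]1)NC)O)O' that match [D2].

The query [D2] means: atom with exactly two heavy-atom neighbours.
Check the 11 heavy atoms by environment: 1× n (aromatic, D2) → match; 4× c (aromatic, D3) → no; 1× C (D2) → match; 2× C (D1) → no; 2× O (D1) → no; 1× N (D2) → match.
Summing the matching environments: 1 + 1 + 1 = 3 matching atoms.

3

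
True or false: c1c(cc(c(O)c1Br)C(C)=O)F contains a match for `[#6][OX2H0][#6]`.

The pattern [#6][OX2H0][#6] describes an aliphatic oxygen bridging two carbons with no H on the oxygen — an ether.
The closest candidate here is a hydroxyl group (-OH), but the oxygen has H1, not H0 bridging two carbons. No other fragment satisfies the full query, so there is no match.

False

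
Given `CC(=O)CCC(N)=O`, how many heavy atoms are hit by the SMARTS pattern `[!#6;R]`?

0

The query [!#6;R] means: non-carbon atom that is part of a ring.
Check the 8 heavy atoms by environment: 5× C (acyclic) → no; 2× O (acyclic) → no; 1× N (acyclic) → no.
No environment satisfies the query, so 0 matching atoms.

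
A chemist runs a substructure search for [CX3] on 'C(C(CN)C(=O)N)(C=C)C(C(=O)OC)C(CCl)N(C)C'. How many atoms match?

4

Check the 20 heavy atoms by environment: 9× C (X4) → no; 4× C (X3) → match; 2× O (X1) → no; 3× N (X3) → no; 1× O (X2) → no; 1× Cl (X1) → no.
That gives 4 matching atoms.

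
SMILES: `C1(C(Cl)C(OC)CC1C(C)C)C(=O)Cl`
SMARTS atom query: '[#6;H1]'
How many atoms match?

5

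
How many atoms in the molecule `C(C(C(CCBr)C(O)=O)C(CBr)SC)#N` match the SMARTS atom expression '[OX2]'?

1

The query [OX2] means: aliphatic oxygen with two total connections — ether, hydroxyl, or ester single-bond O.
Check the 15 heavy atoms by environment: 7× C (X4) → no; 1× C (X2) → no; 1× N (X1) → no; 2× Br (X1) → no; 1× C (X3) → no; 1× O (X1) → no; 1× O (X2) → match; 1× S (X2) → no.
That gives 1 matching atom.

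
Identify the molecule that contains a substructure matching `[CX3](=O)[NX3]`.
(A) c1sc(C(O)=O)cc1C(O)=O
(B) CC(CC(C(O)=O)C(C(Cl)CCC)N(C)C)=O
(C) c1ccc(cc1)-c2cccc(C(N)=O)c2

C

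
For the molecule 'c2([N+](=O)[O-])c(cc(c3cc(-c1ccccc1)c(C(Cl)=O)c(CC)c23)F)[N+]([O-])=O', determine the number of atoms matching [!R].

12

The query [!R] means: !R matches any atom not in a ring.
Check the 28 heavy atoms by environment: 16× c (aromatic, in 6-ring) → no; 2× N (charge +1, acyclic) → match; 2× O (charge -1, acyclic) → match; 3× O (acyclic) → match; 1× F (acyclic) → match; 3× C (acyclic) → match; 1× Cl (acyclic) → match.
Summing the matching environments: 2 + 2 + 3 + 1 + 3 + 1 = 12 matching atoms.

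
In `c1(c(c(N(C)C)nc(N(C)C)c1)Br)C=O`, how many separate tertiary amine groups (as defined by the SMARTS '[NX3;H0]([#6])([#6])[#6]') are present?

2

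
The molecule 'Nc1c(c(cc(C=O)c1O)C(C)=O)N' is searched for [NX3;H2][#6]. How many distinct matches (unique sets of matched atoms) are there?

2

[NX3;H2][#6] is the SMARTS for a primary amine: a trivalent nitrogen with two H attached to carbon.
The molecule carries 2 separate instances of a primary amino group (-NH2) meeting every constraint; each maps to a distinct set of atoms, giving 2 matches.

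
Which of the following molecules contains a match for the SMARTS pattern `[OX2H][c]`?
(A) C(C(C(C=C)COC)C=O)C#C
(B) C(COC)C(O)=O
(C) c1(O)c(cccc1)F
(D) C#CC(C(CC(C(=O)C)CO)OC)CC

C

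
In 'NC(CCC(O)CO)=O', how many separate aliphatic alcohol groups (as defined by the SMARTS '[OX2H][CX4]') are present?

[OX2H][CX4] is the SMARTS for an aliphatic alcohol: a hydroxyl oxygen bound to an sp3 (X4) carbon.
The molecule carries 2 separate instances of a hydroxyl group (-OH) meeting every constraint; each maps to a distinct set of atoms, giving 2 matches.

2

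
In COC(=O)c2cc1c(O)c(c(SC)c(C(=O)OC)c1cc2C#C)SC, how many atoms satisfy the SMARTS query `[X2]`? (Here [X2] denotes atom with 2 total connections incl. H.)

7

Check the 25 heavy atoms by environment: 10× c (aromatic, X3) → no; 2× C (X2) → match; 2× C (X3) → no; 2× O (X1) → no; 3× O (X2) → match; 4× C (X4) → no; 2× S (X2) → match.
Summing the matching environments: 2 + 3 + 2 = 7 matching atoms.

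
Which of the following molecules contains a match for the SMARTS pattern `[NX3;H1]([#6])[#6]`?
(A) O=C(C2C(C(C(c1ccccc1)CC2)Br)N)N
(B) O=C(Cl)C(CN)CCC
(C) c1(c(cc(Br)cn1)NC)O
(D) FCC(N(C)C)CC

C

[NX3;H1]([#6])[#6] describes a trivalent nitrogen with one H, bonded to two carbons (a secondary amine).
(A) has a primary amino group (-NH2) but the nitrogen has H2 and only one carbon neighbour.
(B) has a primary amino group (-NH2) but the nitrogen has H2 and only one carbon neighbour.
(C) contains an N-methylamino group (-NHCH3), which satisfies every atom and bond constraint.
(D) has a dimethylamino group (-N(CH3)2) but the nitrogen has H0, not H1.
So the answer is (C).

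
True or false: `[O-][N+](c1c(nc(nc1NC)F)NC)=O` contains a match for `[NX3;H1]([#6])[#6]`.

True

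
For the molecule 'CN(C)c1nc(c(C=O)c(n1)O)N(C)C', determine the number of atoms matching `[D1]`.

6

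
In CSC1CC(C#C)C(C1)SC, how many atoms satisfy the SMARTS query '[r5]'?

5

The query [r5] means: r5 matches atoms in a five-membered ring.
Check the 11 heavy atoms by environment: 5× C (in 5-ring) → match; 2× S (acyclic) → no; 4× C (acyclic) → no.
That gives 5 matching atoms.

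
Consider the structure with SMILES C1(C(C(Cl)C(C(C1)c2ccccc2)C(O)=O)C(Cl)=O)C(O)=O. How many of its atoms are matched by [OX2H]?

The query [OX2H] means: aliphatic oxygen with two connections, one of which is H — an -OH oxygen.
Check the 22 heavy atoms by environment: 5× C (H1, X4) → no; 1× C (H2, X4) → no; 3× C (H0, X3) → no; 3× O (H0, X1) → no; 2× O (H1, X2) → match; 2× Cl (H0, X1) → no; 1× c (aromatic, H0, X3) → no; 5× c (aromatic, H1, X3) → no.
That gives 2 matching atoms.

2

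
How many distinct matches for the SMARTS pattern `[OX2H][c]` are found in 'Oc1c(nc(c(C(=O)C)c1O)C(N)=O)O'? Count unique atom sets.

[OX2H][c] is the SMARTS for a phenol: a hydroxyl oxygen attached to an aromatic carbon.
The molecule carries 3 separate instances of a hydroxyl group (-OH) meeting every constraint; each maps to a distinct set of atoms, giving 3 matches.

3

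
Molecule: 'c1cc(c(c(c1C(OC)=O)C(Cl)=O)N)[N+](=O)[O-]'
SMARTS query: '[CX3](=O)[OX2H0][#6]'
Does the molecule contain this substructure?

Yes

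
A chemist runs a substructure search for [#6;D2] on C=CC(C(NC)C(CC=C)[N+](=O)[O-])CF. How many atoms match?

4

The query [#6;D2] means: any carbon bonded to exactly two heavy atoms.
Check the 15 heavy atoms by environment: 4× C (D2) → match; 3× C (D3) → no; 1× N (D2) → no; 3× C (D1) → no; 1× N (charge +1, D3) → no; 1× O (charge -1, D1) → no; 1× O (D1) → no; 1× F (D1) → no.
That gives 4 matching atoms.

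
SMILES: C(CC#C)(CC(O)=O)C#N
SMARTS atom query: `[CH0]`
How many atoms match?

3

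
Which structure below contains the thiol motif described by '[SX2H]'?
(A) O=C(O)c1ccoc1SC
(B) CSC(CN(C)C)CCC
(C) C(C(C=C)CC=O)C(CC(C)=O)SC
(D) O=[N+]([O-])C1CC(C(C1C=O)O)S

[SX2H] describes an aliphatic sulfur with two connections, one being H (a thiol).
(A) has a methylthio ether (-SCH3) but the sulfur has H0 (bonded to two carbons), not H1.
(B) has a methylthio ether (-SCH3) but the sulfur has H0 (bonded to two carbons), not H1.
(C) has a methylthio ether (-SCH3) but the sulfur has H0 (bonded to two carbons), not H1.
(D) contains a thiol (-SH), which satisfies every atom and bond constraint.
So the answer is (D).

D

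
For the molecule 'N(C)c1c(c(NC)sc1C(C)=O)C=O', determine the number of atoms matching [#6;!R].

5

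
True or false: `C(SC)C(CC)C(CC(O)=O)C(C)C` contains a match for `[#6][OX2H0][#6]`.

False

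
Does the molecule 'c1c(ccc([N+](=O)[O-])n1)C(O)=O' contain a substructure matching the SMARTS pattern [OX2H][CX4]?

The pattern [OX2H][CX4] describes a hydroxyl oxygen bound to an sp3 (X4) carbon — an aliphatic alcohol.
The closest candidate here is a carboxylic acid group (-C(=O)OH), but the -OH is on a CX3 carbonyl carbon, not a CX4 carbon. No other fragment satisfies the full query, so there is no match.

No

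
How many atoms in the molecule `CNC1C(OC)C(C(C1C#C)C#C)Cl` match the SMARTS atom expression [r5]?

Check the 14 heavy atoms by environment: 5× C (in 5-ring) → match; 6× C (acyclic) → no; 1× O (acyclic) → no; 1× N (acyclic) → no; 1× Cl (acyclic) → no.
That gives 5 matching atoms.

5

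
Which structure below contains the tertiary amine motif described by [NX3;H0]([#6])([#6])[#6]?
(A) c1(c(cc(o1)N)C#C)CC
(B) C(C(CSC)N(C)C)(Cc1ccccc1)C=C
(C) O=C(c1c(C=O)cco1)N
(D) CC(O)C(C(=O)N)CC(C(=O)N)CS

B

[NX3;H0]([#6])([#6])[#6] describes a trivalent nitrogen with no H, bonded to three carbons (a tertiary amine).
(A) has a primary amino group (-NH2) but the nitrogen has H2, not H0 with three carbons.
(B) contains a dimethylamino group (-N(CH3)2), which satisfies every atom and bond constraint.
(C) has a primary amide (-C(=O)NH2) but the amide nitrogen has H2 and only one carbon neighbour.
(D) has a primary amide (-C(=O)NH2) but the amide nitrogen has H2 and only one carbon neighbour.
So the answer is (B).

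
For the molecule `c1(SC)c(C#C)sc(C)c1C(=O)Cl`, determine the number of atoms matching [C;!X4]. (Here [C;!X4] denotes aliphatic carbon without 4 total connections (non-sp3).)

3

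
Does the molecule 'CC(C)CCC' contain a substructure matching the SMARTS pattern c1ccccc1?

No

The pattern c1ccccc1 describes six aromatic carbons in a ring — a benzene ring.
The closest candidate here is a methyl group (-CH3), but no six-membered all-carbon aromatic ring is present. No other fragment satisfies the full query, so there is no match.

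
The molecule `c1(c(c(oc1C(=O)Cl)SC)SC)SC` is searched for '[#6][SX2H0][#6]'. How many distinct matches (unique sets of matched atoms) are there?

[#6][SX2H0][#6] is the SMARTS for a thioether: an aliphatic sulfur bridging two carbons with no H on the sulfur.
The molecule carries 3 separate instances of a methylthio ether (-SCH3) meeting every constraint; each maps to a distinct set of atoms, giving 3 matches.

3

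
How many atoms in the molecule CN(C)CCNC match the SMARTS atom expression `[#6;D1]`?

3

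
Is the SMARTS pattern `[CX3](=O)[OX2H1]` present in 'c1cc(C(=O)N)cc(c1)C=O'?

The pattern [CX3](=O)[OX2H1] describes an sp2 carbon double-bonded to O and single-bonded to an -OH oxygen — a carboxylic acid.
The closest candidate here is an aldehyde (-CHO), but there is no singly-bonded oxygen on the carbonyl carbon. No other fragment satisfies the full query, so there is no match.

No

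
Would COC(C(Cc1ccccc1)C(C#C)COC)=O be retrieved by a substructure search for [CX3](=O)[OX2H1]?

No

The pattern [CX3](=O)[OX2H1] describes an sp2 carbon double-bonded to O and single-bonded to an -OH oxygen — a carboxylic acid.
The closest candidate here is a methyl-ester group (-C(=O)OCH3), but the singly-bonded O has no H (OX2H0, not OX2H1). No other fragment satisfies the full query, so there is no match.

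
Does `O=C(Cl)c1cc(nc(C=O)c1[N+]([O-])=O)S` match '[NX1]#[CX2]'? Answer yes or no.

No

The pattern [NX1]#[CX2] describes a nitrogen triple-bonded to a two-connected carbon — a nitrile.
The closest candidate here is a nitro group (-[N+](=O)[O-]), but there is no C#N triple bond. No other fragment satisfies the full query, so there is no match.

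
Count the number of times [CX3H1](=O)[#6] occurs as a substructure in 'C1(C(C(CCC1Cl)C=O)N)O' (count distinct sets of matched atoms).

[CX3H1](=O)[#6] is the SMARTS for an aldehyde: an sp2 carbon with one H, double-bonded to O and single-bonded to carbon.
Exactly one fragment in the molecule meets all constraints, giving 1 match.

1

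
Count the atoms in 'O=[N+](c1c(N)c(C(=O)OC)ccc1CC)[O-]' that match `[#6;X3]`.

7

Check the 16 heavy atoms by environment: 6× c (aromatic, X3) → match; 1× N (X3) → no; 3× C (X4) → no; 1× N (charge +1, X3) → no; 1× O (charge -1, X1) → no; 2× O (X1) → no; 1× C (X3) → match; 1× O (X2) → no.
Summing the matching environments: 6 + 1 = 7 matching atoms.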